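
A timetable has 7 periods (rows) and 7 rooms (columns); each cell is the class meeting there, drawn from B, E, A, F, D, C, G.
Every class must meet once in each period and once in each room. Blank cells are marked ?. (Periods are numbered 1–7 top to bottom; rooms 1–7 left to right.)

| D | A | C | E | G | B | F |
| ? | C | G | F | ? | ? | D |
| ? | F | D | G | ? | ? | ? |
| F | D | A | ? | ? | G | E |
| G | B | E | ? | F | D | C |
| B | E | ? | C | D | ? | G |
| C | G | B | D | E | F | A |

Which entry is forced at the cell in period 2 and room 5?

B

Period 3, room 7: period 3 has {F, D, G} and room 7 has {E, A, F, D, C, G}, leaving only B.
Period 4, room 4: period 4 has {E, A, F, D, G} and room 4 has {E, F, D, C, G}, leaving only B.
Period 4, room 5: period 4 has {B, E, A, F, D, G} and room 5 has {E, F, D, G}, leaving only C.
Period 3, room 5: period 3 has {B, F, D, G} and room 5 has {E, F, D, C, G}, leaving only A.
Period 2 already has {F, D, C, G} and room 5 already has {E, A, F, D, C, G}, so period 2, room 5 must be B.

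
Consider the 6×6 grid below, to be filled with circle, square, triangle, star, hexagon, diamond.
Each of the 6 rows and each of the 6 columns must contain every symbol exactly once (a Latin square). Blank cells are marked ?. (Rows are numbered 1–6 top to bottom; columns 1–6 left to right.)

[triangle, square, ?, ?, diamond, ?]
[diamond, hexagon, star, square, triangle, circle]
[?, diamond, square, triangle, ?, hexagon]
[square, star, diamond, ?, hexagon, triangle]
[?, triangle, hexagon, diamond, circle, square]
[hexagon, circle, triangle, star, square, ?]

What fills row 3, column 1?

Row 1, column 3: row 1 has {square, triangle, diamond} and column 3 has {square, triangle, star, hexagon, diamond}, leaving only circle.
Row 1, column 4: row 1 has {circle, square, triangle, diamond} and column 4 has {square, triangle, star, diamond}, leaving only hexagon.
Row 1, column 6: row 1 has {circle, square, triangle, hexagon, diamond} and column 6 has {circle, square, triangle, hexagon}, leaving only star.
Row 3, column 5: row 3 has {square, triangle, hexagon, diamond} and column 5 has {circle, square, triangle, hexagon, diamond}, leaving only star.
Row 3 already has {square, triangle, star, hexagon, diamond} and column 1 already has {square, triangle, hexagon, diamond}, so row 3, column 1 must be circle.

circle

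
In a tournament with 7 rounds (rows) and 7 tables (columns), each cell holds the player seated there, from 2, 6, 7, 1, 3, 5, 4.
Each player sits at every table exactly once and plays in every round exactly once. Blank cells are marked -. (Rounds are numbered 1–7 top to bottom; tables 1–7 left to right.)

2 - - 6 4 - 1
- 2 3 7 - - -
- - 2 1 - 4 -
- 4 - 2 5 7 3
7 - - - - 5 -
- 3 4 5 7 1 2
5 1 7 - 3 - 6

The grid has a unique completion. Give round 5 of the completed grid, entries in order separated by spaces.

Round 5, table 2: round 5 has {7, 5} and table 2 has {2, 1, 3, 4}, leaving only 6.
Round 5, table 3: round 5 has {6, 7, 5} and table 3 has {2, 7, 3, 4}, leaving only 1.
Round 5, table 5: round 5 has {6, 7, 1, 5} and table 5 has {7, 3, 5, 4}, leaving only 2.
Round 5, table 7: round 5 has {2, 6, 7, 1, 5} and table 7 has {2, 6, 1, 3}, leaving only 4.
Round 5, table 4: round 5 has {2, 6, 7, 1, 5, 4} and table 4 has {2, 6, 7, 1, 5}, leaving only 3.
So round 5 reads: 7 6 1 3 2 5 4.

7 6 1 3 2 5 4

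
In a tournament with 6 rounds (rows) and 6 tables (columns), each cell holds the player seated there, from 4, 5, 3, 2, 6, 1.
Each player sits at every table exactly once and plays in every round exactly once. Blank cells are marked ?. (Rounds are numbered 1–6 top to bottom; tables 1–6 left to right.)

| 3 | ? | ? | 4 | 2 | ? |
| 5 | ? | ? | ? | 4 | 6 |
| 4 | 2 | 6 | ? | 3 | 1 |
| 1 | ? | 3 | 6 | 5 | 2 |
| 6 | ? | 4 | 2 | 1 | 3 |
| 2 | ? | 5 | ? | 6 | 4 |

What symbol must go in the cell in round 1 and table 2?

6

Round 1, table 3: round 1 has {4, 3, 2} and table 3 has {4, 5, 3, 6}, leaving only 1.
Round 1, table 6: round 1 has {4, 3, 2, 1} and table 6 has {4, 3, 2, 6, 1}, leaving only 5.
Round 1 already has {4, 5, 3, 2, 1} and table 2 already has {2}, so round 1, table 2 must be 6.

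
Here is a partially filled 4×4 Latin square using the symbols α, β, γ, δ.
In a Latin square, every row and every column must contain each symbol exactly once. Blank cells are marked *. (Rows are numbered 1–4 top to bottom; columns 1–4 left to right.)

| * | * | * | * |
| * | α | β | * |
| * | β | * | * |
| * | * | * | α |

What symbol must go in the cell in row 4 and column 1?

Row 4, column 1 is narrowed to {β, γ, δ}.
If it were γ, then row 3, column 4 would be left with no valid symbol.
If it were δ, then row 3, column 4 would be left with no valid symbol.
So row 4, column 1 must be β.

β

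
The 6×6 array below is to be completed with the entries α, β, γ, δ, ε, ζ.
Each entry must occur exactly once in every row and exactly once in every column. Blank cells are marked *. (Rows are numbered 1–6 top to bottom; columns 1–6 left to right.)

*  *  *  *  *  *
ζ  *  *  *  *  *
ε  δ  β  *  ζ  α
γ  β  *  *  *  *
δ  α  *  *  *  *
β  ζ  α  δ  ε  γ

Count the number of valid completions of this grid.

26

Row 1, column 1: eliminating its row and column leaves {α}.
Row 1, column 2: eliminating its row and column leaves {γ, ε}.
Row 1, column 3: eliminating its row and column leaves {γ, δ, ε, ζ}.
Row 1, column 4: eliminating its row and column leaves {α, β, γ, ε, ζ}.
Row 1, column 5: eliminating its row and column leaves {α, β, γ, δ}.
Row 1, column 6: eliminating its row and column leaves {β, δ, ε, ζ}.
Row 2, column 2: eliminating its row and column leaves {γ, ε}.
Row 2, column 3: eliminating its row and column leaves {γ, δ, ε}.
Row 2, column 4: eliminating its row and column leaves {α, β, γ, ε}.
Row 2, column 5: eliminating its row and column leaves {α, β, γ, δ}.
Row 2, column 6: eliminating its row and column leaves {β, δ, ε}.
Row 3, column 4: eliminating its row and column leaves {γ}.
Row 4, column 3: eliminating its row and column leaves {δ, ε, ζ}.
Row 4, column 4: eliminating its row and column leaves {α, ε, ζ}.
Row 4, column 5: eliminating its row and column leaves {α, δ}.
Row 4, column 6: eliminating its row and column leaves {δ, ε, ζ}.
Row 5, column 3: eliminating its row and column leaves {γ, ε, ζ}.
Row 5, column 4: eliminating its row and column leaves {β, γ, ε, ζ}.
Row 5, column 5: eliminating its row and column leaves {β, γ}.
Row 5, column 6: eliminating its row and column leaves {β, ε, ζ}.
Enumerating the assignments across these blanks that avoid any row or column repeat gives 26 completions.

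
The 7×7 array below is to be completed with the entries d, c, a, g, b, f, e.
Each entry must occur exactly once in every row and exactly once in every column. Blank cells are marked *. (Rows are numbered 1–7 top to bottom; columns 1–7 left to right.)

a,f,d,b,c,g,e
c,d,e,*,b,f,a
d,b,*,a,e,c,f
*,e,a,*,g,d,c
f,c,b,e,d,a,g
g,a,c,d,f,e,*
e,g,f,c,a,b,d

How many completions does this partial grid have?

1

Row 2, column 4: eliminating its row and column leaves {g}.
Row 3, column 3: eliminating its row and column leaves {g}.
Row 4, column 1: eliminating its row and column leaves {b}.
Row 4, column 4: eliminating its row and column leaves {f}.
Row 6, column 7: eliminating its row and column leaves {b}.
Only one assignment across all blanks avoids any row or column repeat, giving 1 completion.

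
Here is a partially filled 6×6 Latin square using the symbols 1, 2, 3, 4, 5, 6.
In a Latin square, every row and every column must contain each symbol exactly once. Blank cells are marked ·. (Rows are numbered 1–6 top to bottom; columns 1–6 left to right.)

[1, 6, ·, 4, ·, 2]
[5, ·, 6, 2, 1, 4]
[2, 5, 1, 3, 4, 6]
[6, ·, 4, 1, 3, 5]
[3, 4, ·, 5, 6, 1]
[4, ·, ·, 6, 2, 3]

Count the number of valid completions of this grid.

1

Row 1, column 3: eliminating its row and column leaves {3, 5}.
Row 1, column 5: eliminating its row and column leaves {5}.
Row 2, column 2: eliminating its row and column leaves {3}.
Row 4, column 2: eliminating its row and column leaves {2}.
Row 5, column 3: eliminating its row and column leaves {2}.
Row 6, column 2: eliminating its row and column leaves {1}.
Row 6, column 3: eliminating its row and column leaves {5}.
Only one assignment across all blanks avoids any row or column repeat, giving 1 completion.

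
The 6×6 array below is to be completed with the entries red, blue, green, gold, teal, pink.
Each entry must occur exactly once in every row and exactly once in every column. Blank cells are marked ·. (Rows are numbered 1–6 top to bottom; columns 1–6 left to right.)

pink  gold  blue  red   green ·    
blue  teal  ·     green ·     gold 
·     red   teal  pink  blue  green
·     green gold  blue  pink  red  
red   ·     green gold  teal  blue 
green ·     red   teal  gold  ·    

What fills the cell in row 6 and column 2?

Row 1, column 6: row 1 has {red, blue, green, gold, pink} and column 6 has {red, blue, green, gold}, leaving only teal.
Row 2, column 3: row 2 has {blue, green, gold, teal} and column 3 has {red, blue, green, gold, teal}, leaving only pink.
Row 2, column 5: row 2 has {blue, green, gold, teal, pink} and column 5 has {blue, green, gold, teal, pink}, leaving only red.
Row 3, column 1: row 3 has {red, blue, green, teal, pink} and column 1 has {red, blue, green, pink}, leaving only gold.
Row 4, column 1: row 4 has {red, blue, green, gold, pink} and column 1 has {red, blue, green, gold, pink}, leaving only teal.
Row 5, column 2: row 5 has {red, blue, green, gold, teal} and column 2 has {red, green, gold, teal}, leaving only pink.
Row 6 already has {red, green, gold, teal} and column 2 already has {red, green, gold, teal, pink}, so row 6, column 2 must be blue.

blue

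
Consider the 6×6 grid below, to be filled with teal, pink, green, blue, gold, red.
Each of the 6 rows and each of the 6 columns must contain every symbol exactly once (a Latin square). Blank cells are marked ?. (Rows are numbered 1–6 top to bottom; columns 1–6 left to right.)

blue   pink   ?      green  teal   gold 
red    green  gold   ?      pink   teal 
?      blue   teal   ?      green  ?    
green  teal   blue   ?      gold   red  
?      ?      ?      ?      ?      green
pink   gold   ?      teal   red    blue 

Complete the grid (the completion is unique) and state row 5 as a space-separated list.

Row 5, column 2: row 5 has {green} and column 2 has {teal, pink, green, blue, gold}, leaving only red.
Row 5, column 3: row 5 has {green, red} and column 3 has {teal, blue, gold}, leaving only pink.
Row 5, column 5: row 5 has {pink, green, red} and column 5 has {teal, pink, green, gold, red}, leaving only blue.
Row 5, column 4: row 5 has {pink, green, blue, red} and column 4 has {teal, green}, leaving only gold.
Row 5, column 1: row 5 has {pink, green, blue, gold, red} and column 1 has {pink, green, blue, red}, leaving only teal.
So row 5 reads: teal red pink gold blue green.

teal red pink gold blue green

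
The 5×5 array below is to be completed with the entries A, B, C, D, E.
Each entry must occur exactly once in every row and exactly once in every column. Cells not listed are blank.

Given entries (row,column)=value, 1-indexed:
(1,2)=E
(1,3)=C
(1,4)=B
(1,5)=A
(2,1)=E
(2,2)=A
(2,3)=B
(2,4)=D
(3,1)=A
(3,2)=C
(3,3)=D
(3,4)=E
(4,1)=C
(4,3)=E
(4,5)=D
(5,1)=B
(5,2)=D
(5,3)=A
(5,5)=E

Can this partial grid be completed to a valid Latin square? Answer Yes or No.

No row or column among the givens repeats a symbol, and propagating forced cells runs into no contradiction.
One valid completion exists (for instance, D E C B A / E A B D C / A C D E B / C B E A D / B D A C E).

Yes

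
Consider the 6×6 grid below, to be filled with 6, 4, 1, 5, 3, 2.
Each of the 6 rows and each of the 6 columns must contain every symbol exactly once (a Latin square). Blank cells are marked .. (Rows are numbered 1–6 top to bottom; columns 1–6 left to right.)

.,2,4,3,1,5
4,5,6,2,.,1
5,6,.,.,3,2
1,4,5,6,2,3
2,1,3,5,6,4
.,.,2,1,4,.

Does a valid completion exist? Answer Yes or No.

No

Row 2, column 5: row 2 together with column 5 already contain {6, 4, 1, 5, 3, 2} — every symbol — so nothing can go there. The grid has no valid completion.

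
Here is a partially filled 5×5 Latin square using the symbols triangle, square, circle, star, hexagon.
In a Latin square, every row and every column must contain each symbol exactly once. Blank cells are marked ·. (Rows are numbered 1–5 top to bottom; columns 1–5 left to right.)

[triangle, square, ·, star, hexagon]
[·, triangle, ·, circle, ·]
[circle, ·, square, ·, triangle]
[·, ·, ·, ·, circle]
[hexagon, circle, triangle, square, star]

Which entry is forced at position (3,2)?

star

Row 1, column 3: row 1 has {triangle, square, star, hexagon} and column 3 has {triangle, square}, leaving only circle.
Row 2, column 5: row 2 has {triangle, circle} and column 5 has {triangle, circle, star, hexagon}, leaving only square.
Row 2, column 1: row 2 has {triangle, square, circle} and column 1 has {triangle, circle, hexagon}, leaving only star.
Row 2, column 3: row 2 has {triangle, square, circle, star} and column 3 has {triangle, square, circle}, leaving only hexagon.
Row 3, column 4: row 3 has {triangle, square, circle} and column 4 has {square, circle, star}, leaving only hexagon.
Row 3 already has {triangle, square, circle, hexagon} and column 2 already has {triangle, square, circle}, so row 3, column 2 must be star.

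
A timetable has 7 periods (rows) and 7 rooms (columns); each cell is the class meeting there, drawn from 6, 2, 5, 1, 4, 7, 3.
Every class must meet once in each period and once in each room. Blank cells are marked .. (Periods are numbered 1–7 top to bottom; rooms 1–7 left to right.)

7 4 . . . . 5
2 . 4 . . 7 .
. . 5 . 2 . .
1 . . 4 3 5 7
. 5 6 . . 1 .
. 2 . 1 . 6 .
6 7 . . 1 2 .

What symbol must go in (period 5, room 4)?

3

Period 1, room 5: period 1 has {5, 4, 7} and room 5 has {2, 1, 3}, leaving only 6.
Period 1, room 6: period 1 has {6, 5, 4, 7} and room 6 has {6, 2, 5, 1, 7}, leaving only 3.
Period 1, room 4: period 1 has {6, 5, 4, 7, 3} and room 4 has {1, 4}, leaving only 2.
Period 1, room 3: period 1 has {6, 2, 5, 4, 7, 3} and room 3 has {6, 5, 4}, leaving only 1.
Period 2, room 5: period 2 has {2, 4, 7} and room 5 has {6, 2, 1, 3}, leaving only 5.
Period 3, room 6: period 3 has {2, 5} and room 6 has {6, 2, 5, 1, 7, 3}, leaving only 4.
Period 3, room 1: period 3 has {2, 5, 4} and room 1 has {6, 2, 1, 7}, leaving only 3.
Period 4, room 2: period 4 has {5, 1, 4, 7, 3} and room 2 has {2, 5, 4, 7}, leaving only 6.
Period 3, room 2: period 3 has {2, 5, 4, 3} and room 2 has {6, 2, 5, 4, 7}, leaving only 1.
Period 2, room 2: period 2 has {2, 5, 4, 7} and room 2 has {6, 2, 5, 1, 4, 7}, leaving only 3.
Period 2, room 4: period 2 has {2, 5, 4, 7, 3} and room 4 has {2, 1, 4}, leaving only 6.
Period 2, room 7: period 2 has {6, 2, 5, 4, 7, 3} and room 7 has {5, 7}, leaving only 1.
Period 3, room 4: period 3 has {2, 5, 1, 4, 3} and room 4 has {6, 2, 1, 4}, leaving only 7.
Period 5 already has {6, 5, 1} and room 4 already has {6, 2, 1, 4, 7}, so period 5, room 4 must be 3.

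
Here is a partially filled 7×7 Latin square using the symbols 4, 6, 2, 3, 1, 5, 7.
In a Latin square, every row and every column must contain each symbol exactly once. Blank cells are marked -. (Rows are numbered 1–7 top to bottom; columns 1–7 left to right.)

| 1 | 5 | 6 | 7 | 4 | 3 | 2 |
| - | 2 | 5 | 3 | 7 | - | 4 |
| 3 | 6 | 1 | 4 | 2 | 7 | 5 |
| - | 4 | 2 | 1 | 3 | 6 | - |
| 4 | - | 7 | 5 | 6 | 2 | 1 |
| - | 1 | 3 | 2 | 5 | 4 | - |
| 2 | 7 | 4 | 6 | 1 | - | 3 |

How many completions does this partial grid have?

Row 2, column 1: eliminating its row and column leaves {6}.
Row 2, column 6: eliminating its row and column leaves {1}.
Row 4, column 1: eliminating its row and column leaves {5, 7}.
Row 4, column 7: eliminating its row and column leaves {7}.
Row 5, column 2: eliminating its row and column leaves {3}.
Row 6, column 1: eliminating its row and column leaves {6, 7}.
Row 6, column 7: eliminating its row and column leaves {6, 7}.
Row 7, column 6: eliminating its row and column leaves {5}.
Only one assignment across all blanks avoids any row or column repeat, giving 1 completion.

1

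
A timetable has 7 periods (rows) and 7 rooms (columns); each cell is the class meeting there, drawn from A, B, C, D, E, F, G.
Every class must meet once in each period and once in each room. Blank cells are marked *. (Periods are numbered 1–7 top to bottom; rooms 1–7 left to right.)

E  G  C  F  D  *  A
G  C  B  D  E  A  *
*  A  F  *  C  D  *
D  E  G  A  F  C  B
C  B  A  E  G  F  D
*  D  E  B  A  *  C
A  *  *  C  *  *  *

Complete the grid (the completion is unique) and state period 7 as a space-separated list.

A F D C B E G

Period 7, room 2: period 7 has {A, C} and room 2 has {A, B, C, D, E, G}, leaving only F.
Period 7, room 3: period 7 has {A, C, F} and room 3 has {A, B, C, E, F, G}, leaving only D.
Period 7, room 5: period 7 has {A, C, D, F} and room 5 has {A, C, D, E, F, G}, leaving only B.
Period 1, room 6: period 1 has {A, C, D, E, F, G} and room 6 has {A, C, D, F}, leaving only B.
Period 2, room 7: period 2 has {A, B, C, D, E, G} and room 7 has {A, B, C, D}, leaving only F.
Period 3, room 1: period 3 has {A, C, D, F} and room 1 has {A, C, D, E, G}, leaving only B.
Period 3, room 4: period 3 has {A, B, C, D, F} and room 4 has {A, B, C, D, E, F}, leaving only G.
Period 3, room 7: period 3 has {A, B, C, D, F, G} and room 7 has {A, B, C, D, F}, leaving only E.
Period 7, room 7: period 7 has {A, B, C, D, F} and room 7 has {A, B, C, D, E, F}, leaving only G.
Period 7, room 6: period 7 has {A, B, C, D, F, G} and room 6 has {A, B, C, D, F}, leaving only E.
So period 7 reads: A F D C B E G.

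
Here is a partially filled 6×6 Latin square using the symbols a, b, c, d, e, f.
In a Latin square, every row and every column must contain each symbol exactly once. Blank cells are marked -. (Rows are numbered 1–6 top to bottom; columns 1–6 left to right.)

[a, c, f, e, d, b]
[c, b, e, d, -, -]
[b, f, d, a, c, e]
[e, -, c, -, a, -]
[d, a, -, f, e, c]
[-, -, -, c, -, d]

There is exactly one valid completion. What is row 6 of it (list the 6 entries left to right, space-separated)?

f e a c b d

Row 6, column 1: row 6 has {c, d} and column 1 has {a, b, c, d, e}, leaving only f.
Row 6, column 2: row 6 has {c, d, f} and column 2 has {a, b, c, f}, leaving only e.
Row 6, column 5: row 6 has {c, d, e, f} and column 5 has {a, c, d, e}, leaving only b.
Row 6, column 3: row 6 has {b, c, d, e, f} and column 3 has {c, d, e, f}, leaving only a.
So row 6 reads: f e a c b d.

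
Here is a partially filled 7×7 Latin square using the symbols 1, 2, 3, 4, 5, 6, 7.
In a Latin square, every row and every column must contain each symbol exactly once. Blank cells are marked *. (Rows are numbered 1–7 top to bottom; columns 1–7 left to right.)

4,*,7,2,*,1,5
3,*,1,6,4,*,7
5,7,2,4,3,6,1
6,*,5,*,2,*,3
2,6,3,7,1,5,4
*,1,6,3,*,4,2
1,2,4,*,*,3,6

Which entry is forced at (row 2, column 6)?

Row 2 already has {1, 3, 4, 6, 7} and column 6 already has {1, 3, 4, 5, 6}, so row 2, column 6 must be 2.

2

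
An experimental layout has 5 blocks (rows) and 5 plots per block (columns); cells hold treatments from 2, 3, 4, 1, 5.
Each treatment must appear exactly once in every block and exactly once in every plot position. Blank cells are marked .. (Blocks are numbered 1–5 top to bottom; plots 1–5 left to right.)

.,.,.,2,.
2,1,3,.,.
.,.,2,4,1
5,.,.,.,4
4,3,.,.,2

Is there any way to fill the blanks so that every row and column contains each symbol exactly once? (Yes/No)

Block 2, plot 4: block 2 has {2, 3, 1} and plot 4 has {2, 4}, so it must be 5.
Now block 2, plot 5: block 2 together with plot 5 already contain {2, 3, 4, 1, 5} — every symbol — so nothing can go there. The grid has no valid completion.

No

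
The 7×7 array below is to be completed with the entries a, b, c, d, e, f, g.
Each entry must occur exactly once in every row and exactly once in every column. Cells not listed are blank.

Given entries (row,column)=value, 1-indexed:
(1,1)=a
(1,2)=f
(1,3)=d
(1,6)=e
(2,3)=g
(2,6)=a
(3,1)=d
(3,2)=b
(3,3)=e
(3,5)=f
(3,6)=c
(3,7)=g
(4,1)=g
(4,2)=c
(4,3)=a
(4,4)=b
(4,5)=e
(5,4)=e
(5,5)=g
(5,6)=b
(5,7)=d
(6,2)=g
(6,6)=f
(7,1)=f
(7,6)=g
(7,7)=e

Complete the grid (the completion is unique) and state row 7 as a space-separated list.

Row 3, column 4: row 3 has {b, c, d, e, f, g} and column 4 has {b, e}, leaving only a.
Row 4, column 6: row 4 has {a, b, c, e, g} and column 6 has {a, b, c, e, f, g}, leaving only d.
Row 4, column 7: row 4 has {a, b, c, d, e, g} and column 7 has {d, e, g}, leaving only f.
Row 5, column 1: row 5 has {b, d, e, g} and column 1 has {a, d, f, g}, leaving only c.
Row 5, column 2: row 5 has {b, c, d, e, g} and column 2 has {b, c, f, g}, leaving only a.
Row 7, column 2: row 7 has {e, f, g} and column 2 has {a, b, c, f, g}, leaving only d.
Row 7, column 4: row 7 has {d, e, f, g} and column 4 has {a, b, e}, leaving only c.
Row 7, column 3: row 7 has {c, d, e, f, g} and column 3 has {a, d, e, g}, leaving only b.
Row 7, column 5: row 7 has {b, c, d, e, f, g} and column 5 has {e, f, g}, leaving only a.
So row 7 reads: f d b c a g e.

f d b c a g e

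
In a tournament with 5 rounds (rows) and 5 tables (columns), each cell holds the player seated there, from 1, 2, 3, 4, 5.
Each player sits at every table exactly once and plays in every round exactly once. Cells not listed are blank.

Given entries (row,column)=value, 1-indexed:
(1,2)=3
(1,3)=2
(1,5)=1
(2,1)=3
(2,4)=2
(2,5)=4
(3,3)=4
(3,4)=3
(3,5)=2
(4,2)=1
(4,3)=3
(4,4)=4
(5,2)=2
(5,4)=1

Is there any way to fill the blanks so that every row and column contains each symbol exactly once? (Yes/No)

No

Round 1, table 4: round 1 has {1, 2, 3} and table 4 has {1, 2, 3, 4}, so it must be 5.
Round 1, table 1: round 1 has {1, 2, 3, 5} and table 1 has {3}, so it must be 4.
Round 2, table 2: round 2 has {2, 3, 4} and table 2 has {1, 2, 3}, so it must be 5.
Now round 3, table 2: round 3 together with table 2 already contain {1, 2, 3, 4, 5} — every symbol — so nothing can go there. The grid has no valid completion.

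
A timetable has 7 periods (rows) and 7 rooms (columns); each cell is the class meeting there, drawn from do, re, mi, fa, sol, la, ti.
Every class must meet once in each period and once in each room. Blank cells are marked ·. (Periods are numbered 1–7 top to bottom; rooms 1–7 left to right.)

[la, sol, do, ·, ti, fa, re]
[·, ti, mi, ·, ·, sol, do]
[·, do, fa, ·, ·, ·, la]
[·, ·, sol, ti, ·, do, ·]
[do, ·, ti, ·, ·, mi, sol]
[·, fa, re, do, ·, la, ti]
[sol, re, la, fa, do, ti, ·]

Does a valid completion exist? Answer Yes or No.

No period or room among the givens repeats a symbol, and propagating forced cells runs into no contradiction.
One valid completion exists (for instance, la sol do mi ti fa re / fa ti mi la re sol do / ti do fa sol mi re la / re mi sol ti la do fa / do la ti re fa mi sol / mi fa re do sol la ti / sol re la fa do ti mi).

Yes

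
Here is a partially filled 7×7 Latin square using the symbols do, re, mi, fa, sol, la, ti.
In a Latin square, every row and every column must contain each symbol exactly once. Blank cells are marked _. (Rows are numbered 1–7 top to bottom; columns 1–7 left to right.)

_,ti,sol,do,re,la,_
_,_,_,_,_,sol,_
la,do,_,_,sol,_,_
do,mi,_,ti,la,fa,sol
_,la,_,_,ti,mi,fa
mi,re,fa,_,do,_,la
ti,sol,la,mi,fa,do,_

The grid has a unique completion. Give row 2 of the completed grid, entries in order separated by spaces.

re fa ti la mi sol do

Row 2, column 2: row 2 has {sol} and column 2 has {do, re, mi, sol, la, ti}, leaving only fa.
Row 2, column 1: row 2 has {fa, sol} and column 1 has {do, mi, la, ti}, leaving only re.
Row 2, column 4: row 2 has {re, fa, sol} and column 4 has {do, mi, ti}, leaving only la.
Row 2, column 5: row 2 has {re, fa, sol, la} and column 5 has {do, re, fa, sol, la, ti}, leaving only mi.
Row 1, column 1: row 1 has {do, re, sol, la, ti} and column 1 has {do, re, mi, la, ti}, leaving only fa.
Row 1, column 7: row 1 has {do, re, fa, sol, la, ti} and column 7 has {fa, sol, la}, leaving only mi.
Row 4, column 3: row 4 has {do, mi, fa, sol, la, ti} and column 3 has {fa, sol, la}, leaving only re.
Row 5, column 1: row 5 has {mi, fa, la, ti} and column 1 has {do, re, mi, fa, la, ti}, leaving only sol.
Row 5, column 3: row 5 has {mi, fa, sol, la, ti} and column 3 has {re, fa, sol, la}, leaving only do.
Row 2, column 3: row 2 has {re, mi, fa, sol, la} and column 3 has {do, re, fa, sol, la}, leaving only ti.
Row 2, column 7: row 2 has {re, mi, fa, sol, la, ti} and column 7 has {mi, fa, sol, la}, leaving only do.
So row 2 reads: re fa ti la mi sol do.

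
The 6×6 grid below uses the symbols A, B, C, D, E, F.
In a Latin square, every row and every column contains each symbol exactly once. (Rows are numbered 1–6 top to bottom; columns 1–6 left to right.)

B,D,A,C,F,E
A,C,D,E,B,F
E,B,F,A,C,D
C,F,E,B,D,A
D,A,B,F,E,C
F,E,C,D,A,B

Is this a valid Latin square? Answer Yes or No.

Each row is a permutation of the 6 symbols, and so is each column.

Yes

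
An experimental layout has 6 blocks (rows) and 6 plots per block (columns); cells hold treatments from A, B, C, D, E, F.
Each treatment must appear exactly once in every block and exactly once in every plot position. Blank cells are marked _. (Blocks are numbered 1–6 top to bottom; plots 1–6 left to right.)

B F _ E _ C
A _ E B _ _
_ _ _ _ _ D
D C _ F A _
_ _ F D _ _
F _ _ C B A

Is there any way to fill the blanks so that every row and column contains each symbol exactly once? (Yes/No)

No block or plot among the givens repeats a symbol, and propagating forced cells runs into no contradiction.
One valid completion exists (for instance, B F A E D C / A D E B C F / E B C A F D / D C B F A E / C A F D E B / F E D C B A).

Yes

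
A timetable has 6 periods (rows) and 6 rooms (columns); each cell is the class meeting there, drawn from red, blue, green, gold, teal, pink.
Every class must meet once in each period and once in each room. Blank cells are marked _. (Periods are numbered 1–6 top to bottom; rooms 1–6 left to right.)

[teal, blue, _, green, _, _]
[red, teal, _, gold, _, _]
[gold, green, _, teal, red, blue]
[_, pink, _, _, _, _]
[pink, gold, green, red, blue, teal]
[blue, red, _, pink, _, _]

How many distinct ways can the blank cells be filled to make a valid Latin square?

Period 1, room 3: eliminating its period and room leaves {red, gold, pink}.
Period 1, room 5: eliminating its period and room leaves {gold, pink}.
Period 1, room 6: eliminating its period and room leaves {red, gold, pink}.
Period 2, room 3: eliminating its period and room leaves {blue, pink}.
Period 2, room 5: eliminating its period and room leaves {green, pink}.
Period 2, room 6: eliminating its period and room leaves {green, pink}.
Period 3, room 3: eliminating its period and room leaves {pink}.
Period 4, room 1: eliminating its period and room leaves {green}.
Period 4, room 3: eliminating its period and room leaves {red, blue, gold, teal}.
Period 4, room 4: eliminating its period and room leaves {blue}.
Period 4, room 5: eliminating its period and room leaves {green, gold, teal}.
Period 4, room 6: eliminating its period and room leaves {red, green, gold}.
Period 6, room 3: eliminating its period and room leaves {gold, teal}.
Period 6, room 5: eliminating its period and room leaves {green, gold, teal}.
Period 6, room 6: eliminating its period and room leaves {green, gold}.
Enumerating the assignments across these blanks that avoid any period or room repeat gives 4 completions.

4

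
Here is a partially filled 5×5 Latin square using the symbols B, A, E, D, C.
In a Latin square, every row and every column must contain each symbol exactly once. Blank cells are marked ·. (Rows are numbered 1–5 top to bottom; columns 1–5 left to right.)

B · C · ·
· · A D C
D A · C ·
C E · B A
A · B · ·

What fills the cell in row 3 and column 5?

Row 1, column 2: row 1 has {B, C} and column 2 has {A, E}, leaving only D.
Row 1, column 5: row 1 has {B, D, C} and column 5 has {A, C}, leaving only E.
Row 3 already has {A, D, C} and column 5 already has {A, E, C}, so row 3, column 5 must be B.

B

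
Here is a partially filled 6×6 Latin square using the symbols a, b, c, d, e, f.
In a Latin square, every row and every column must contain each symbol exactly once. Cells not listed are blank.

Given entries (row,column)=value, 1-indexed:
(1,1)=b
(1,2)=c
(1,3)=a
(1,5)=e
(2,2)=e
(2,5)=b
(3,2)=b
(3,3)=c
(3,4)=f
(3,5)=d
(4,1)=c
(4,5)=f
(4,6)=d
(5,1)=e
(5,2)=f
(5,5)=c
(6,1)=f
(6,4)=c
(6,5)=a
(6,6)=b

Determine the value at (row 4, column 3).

b

Row 1, column 4: row 1 has {a, b, c, e} and column 4 has {c, f}, leaving only d.
Row 1, column 6: row 1 has {a, b, c, d, e} and column 6 has {b, d}, leaving only f.
Row 2, column 4: row 2 has {b, e} and column 4 has {c, d, f}, leaving only a.
Row 2, column 1: row 2 has {a, b, e} and column 1 has {b, c, e, f}, leaving only d.
Row 2, column 3: row 2 has {a, b, d, e} and column 3 has {a, c}, leaving only f.
Row 2, column 6: row 2 has {a, b, d, e, f} and column 6 has {b, d, f}, leaving only c.
Row 3, column 1: row 3 has {b, c, d, f} and column 1 has {b, c, d, e, f}, leaving only a.
Row 3, column 6: row 3 has {a, b, c, d, f} and column 6 has {b, c, d, f}, leaving only e.
Row 4, column 2: row 4 has {c, d, f} and column 2 has {b, c, e, f}, leaving only a.
Row 5, column 4: row 5 has {c, e, f} and column 4 has {a, c, d, f}, leaving only b.
Row 4, column 4: row 4 has {a, c, d, f} and column 4 has {a, b, c, d, f}, leaving only e.
Row 4 already has {a, c, d, e, f} and column 3 already has {a, c, f}, so row 4, column 3 must be b.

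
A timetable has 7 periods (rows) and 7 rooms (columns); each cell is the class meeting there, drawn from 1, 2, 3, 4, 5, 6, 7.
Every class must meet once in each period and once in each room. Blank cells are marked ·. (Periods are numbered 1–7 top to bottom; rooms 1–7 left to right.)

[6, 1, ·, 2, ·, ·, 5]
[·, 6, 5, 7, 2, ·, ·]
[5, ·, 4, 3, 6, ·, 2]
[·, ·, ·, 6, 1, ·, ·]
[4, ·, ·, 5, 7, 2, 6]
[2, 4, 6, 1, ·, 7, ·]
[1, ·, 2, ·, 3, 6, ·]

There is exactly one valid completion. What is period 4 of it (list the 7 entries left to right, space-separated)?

7 2 3 6 1 5 4

Period 1, room 5: period 1 has {1, 2, 5, 6} and room 5 has {1, 2, 3, 6, 7}, leaving only 4.
Period 1, room 6: period 1 has {1, 2, 4, 5, 6} and room 6 has {2, 6, 7}, leaving only 3.
Period 1, room 3: period 1 has {1, 2, 3, 4, 5, 6} and room 3 has {2, 4, 5, 6}, leaving only 7.
Period 4, room 3: period 4 has {1, 6} and room 3 has {2, 4, 5, 6, 7}, leaving only 3.
Period 4, room 1: period 4 has {1, 3, 6} and room 1 has {1, 2, 4, 5, 6}, leaving only 7.
Period 4, room 7: period 4 has {1, 3, 6, 7} and room 7 has {2, 5, 6}, leaving only 4.
Period 4, room 6: period 4 has {1, 3, 4, 6, 7} and room 6 has {2, 3, 6, 7}, leaving only 5.
Period 4, room 2: period 4 has {1, 3, 4, 5, 6, 7} and room 2 has {1, 4, 6}, leaving only 2.
So period 4 reads: 7 2 3 6 1 5 4.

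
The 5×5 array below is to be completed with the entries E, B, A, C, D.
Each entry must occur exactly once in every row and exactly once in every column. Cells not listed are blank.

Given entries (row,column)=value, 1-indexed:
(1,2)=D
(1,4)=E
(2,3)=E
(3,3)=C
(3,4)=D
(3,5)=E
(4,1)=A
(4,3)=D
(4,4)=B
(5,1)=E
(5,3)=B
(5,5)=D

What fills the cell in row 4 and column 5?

Row 4 already has {B, A, D} and column 5 already has {E, D}, so row 4, column 5 must be C.

C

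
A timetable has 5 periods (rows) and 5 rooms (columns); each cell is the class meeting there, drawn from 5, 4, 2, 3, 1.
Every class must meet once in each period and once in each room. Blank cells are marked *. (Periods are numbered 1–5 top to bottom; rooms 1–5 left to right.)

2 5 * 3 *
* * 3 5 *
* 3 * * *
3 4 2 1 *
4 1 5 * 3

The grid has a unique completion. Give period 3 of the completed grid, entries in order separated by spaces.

Period 2, room 1: period 2 has {5, 3} and room 1 has {4, 2, 3}, leaving only 1.
Period 3, room 1: period 3 has {3} and room 1 has {4, 2, 3, 1}, leaving only 5.
Period 2, room 2: period 2 has {5, 3, 1} and room 2 has {5, 4, 3, 1}, leaving only 2.
Period 2, room 5: period 2 has {5, 2, 3, 1} and room 5 has {3}, leaving only 4.
Period 1, room 5: period 1 has {5, 2, 3} and room 5 has {4, 3}, leaving only 1.
Period 3, room 5: period 3 has {5, 3} and room 5 has {4, 3, 1}, leaving only 2.
Period 3, room 4: period 3 has {5, 2, 3} and room 4 has {5, 3, 1}, leaving only 4.
Period 3, room 3: period 3 has {5, 4, 2, 3} and room 3 has {5, 2, 3}, leaving only 1.
So period 3 reads: 5 3 1 4 2.

5 3 1 4 2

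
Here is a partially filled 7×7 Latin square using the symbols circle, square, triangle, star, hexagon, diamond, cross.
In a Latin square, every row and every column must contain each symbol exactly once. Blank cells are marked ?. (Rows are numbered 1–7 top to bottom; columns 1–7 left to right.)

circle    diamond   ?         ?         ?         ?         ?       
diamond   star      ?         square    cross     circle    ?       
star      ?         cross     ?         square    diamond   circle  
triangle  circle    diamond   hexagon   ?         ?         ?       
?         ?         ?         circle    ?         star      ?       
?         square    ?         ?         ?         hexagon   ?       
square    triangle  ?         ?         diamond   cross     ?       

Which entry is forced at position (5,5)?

triangle

Row 3, column 2: row 3 has {circle, square, star, diamond, cross} and column 2 has {circle, square, triangle, star, diamond}, leaving only hexagon.
Row 3, column 4: row 3 has {circle, square, star, hexagon, diamond, cross} and column 4 has {circle, square, hexagon}, leaving only triangle.
Row 4, column 5: row 4 has {circle, triangle, hexagon, diamond} and column 5 has {square, diamond, cross}, leaving only star.
Row 4, column 6: row 4 has {circle, triangle, star, hexagon, diamond} and column 6 has {circle, star, hexagon, diamond, cross}, leaving only square.
Row 1, column 6: row 1 has {circle, diamond} and column 6 has {circle, square, star, hexagon, diamond, cross}, leaving only triangle.
Row 1, column 5: row 1 has {circle, triangle, diamond} and column 5 has {square, star, diamond, cross}, leaving only hexagon.
Row 5 already has {circle, star} and column 5 already has {square, star, hexagon, diamond, cross}, so row 5, column 5 must be triangle.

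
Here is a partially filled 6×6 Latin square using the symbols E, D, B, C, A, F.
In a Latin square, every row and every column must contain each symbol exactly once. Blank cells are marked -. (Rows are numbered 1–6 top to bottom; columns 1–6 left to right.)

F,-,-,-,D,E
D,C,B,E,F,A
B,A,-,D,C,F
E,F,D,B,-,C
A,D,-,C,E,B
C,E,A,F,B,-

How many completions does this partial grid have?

Row 1, column 2: eliminating its row and column leaves {B}.
Row 1, column 3: eliminating its row and column leaves {C}.
Row 1, column 4: eliminating its row and column leaves {A}.
Row 3, column 3: eliminating its row and column leaves {E}.
Row 4, column 5: eliminating its row and column leaves {A}.
Row 5, column 3: eliminating its row and column leaves {F}.
Row 6, column 6: eliminating its row and column leaves {D}.
Only one assignment across all blanks avoids any row or column repeat, giving 1 completion.

1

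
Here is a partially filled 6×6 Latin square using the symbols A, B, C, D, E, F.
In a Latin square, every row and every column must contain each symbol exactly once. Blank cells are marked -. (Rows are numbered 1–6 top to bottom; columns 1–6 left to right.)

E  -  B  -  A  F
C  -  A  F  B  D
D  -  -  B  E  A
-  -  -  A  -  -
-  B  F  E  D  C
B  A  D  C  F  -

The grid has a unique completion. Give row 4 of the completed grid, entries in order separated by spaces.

F D E A C B

Row 4, column 1: row 4 has {A} and column 1 has {B, C, D, E}, leaving only F.
Row 4, column 5: row 4 has {A, F} and column 5 has {A, B, D, E, F}, leaving only C.
Row 4, column 3: row 4 has {A, C, F} and column 3 has {A, B, D, F}, leaving only E.
Row 4, column 2: row 4 has {A, C, E, F} and column 2 has {A, B}, leaving only D.
Row 4, column 6: row 4 has {A, C, D, E, F} and column 6 has {A, C, D, F}, leaving only B.
So row 4 reads: F D E A C B.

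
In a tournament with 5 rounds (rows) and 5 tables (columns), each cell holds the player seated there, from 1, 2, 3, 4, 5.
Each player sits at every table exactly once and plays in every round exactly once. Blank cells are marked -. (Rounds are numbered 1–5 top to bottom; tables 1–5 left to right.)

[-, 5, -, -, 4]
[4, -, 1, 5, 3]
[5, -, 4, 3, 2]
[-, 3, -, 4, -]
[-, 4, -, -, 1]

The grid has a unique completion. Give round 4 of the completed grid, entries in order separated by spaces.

1 3 2 4 5

Round 4, table 5: round 4 has {3, 4} and table 5 has {1, 2, 3, 4}, leaving only 5.
Round 4, table 3: round 4 has {3, 4, 5} and table 3 has {1, 4}, leaving only 2.
Round 4, table 1: round 4 has {2, 3, 4, 5} and table 1 has {4, 5}, leaving only 1.
So round 4 reads: 1 3 2 4 5.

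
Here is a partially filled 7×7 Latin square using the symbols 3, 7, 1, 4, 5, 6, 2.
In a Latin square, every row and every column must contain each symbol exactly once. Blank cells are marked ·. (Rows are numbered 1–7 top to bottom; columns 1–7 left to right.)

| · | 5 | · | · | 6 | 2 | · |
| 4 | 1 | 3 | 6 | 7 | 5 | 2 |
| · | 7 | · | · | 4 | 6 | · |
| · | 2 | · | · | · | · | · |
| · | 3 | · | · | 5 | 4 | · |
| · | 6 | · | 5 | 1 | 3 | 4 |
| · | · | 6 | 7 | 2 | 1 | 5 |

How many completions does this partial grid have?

Row 1, column 1: eliminating its row and column leaves {3, 7, 1}.
Row 1, column 3: eliminating its row and column leaves {7, 1, 4}.
Row 1, column 4: eliminating its row and column leaves {3, 1, 4}.
Row 1, column 7: eliminating its row and column leaves {3, 7, 1}.
Row 3, column 1: eliminating its row and column leaves {3, 1, 5, 2}.
Row 3, column 3: eliminating its row and column leaves {1, 5, 2}.
Row 3, column 4: eliminating its row and column leaves {3, 1, 2}.
Row 3, column 7: eliminating its row and column leaves {3, 1}.
Row 4, column 1: eliminating its row and column leaves {3, 7, 1, 5, 6}.
Row 4, column 3: eliminating its row and column leaves {7, 1, 4, 5}.
Row 4, column 4: eliminating its row and column leaves {3, 1, 4}.
Row 4, column 5: eliminating its row and column leaves {3}.
Row 4, column 6: eliminating its row and column leaves {7}.
Row 4, column 7: eliminating its row and column leaves {3, 7, 1, 6}.
Row 5, column 1: eliminating its row and column leaves {7, 1, 6, 2}.
Row 5, column 3: eliminating its row and column leaves {7, 1, 2}.
Row 5, column 4: eliminating its row and column leaves {1, 2}.
Row 5, column 7: eliminating its row and column leaves {7, 1, 6}.
Row 6, column 1: eliminating its row and column leaves {7, 2}.
Row 6, column 3: eliminating its row and column leaves {7, 2}.
Row 7, column 1: eliminating its row and column leaves {3}.
Row 7, column 2: eliminating its row and column leaves {4}.
Enumerating the assignments across these blanks that avoid any row or column repeat gives 9 completions.

9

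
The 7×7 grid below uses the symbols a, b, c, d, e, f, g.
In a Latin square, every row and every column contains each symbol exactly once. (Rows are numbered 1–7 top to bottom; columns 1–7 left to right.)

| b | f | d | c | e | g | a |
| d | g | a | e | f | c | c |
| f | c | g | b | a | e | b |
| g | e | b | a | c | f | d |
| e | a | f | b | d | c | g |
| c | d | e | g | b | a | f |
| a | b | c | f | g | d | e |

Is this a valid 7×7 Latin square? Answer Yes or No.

Row 2 contains c twice (at columns 6 and 7); row 3 is also not a permutation.

No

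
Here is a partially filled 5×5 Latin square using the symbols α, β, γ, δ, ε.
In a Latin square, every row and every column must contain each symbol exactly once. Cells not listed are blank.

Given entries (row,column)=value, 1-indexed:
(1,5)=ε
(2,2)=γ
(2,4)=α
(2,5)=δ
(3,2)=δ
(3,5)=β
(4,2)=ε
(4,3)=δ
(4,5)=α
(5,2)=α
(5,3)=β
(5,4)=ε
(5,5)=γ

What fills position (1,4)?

δ

Row 1, column 2: row 1 has {ε} and column 2 has {α, γ, δ, ε}, leaving only β.
Row 2, column 3: row 2 has {α, γ, δ} and column 3 has {β, δ}, leaving only ε.
Row 2, column 1: row 2 has {α, γ, δ, ε} and column 1 has {}, leaving only β.
Row 3, column 4: row 3 has {β, δ} and column 4 has {α, ε}, leaving only γ.
Row 1 already has {β, ε} and column 4 already has {α, γ, ε}, so row 1, column 4 must be δ.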